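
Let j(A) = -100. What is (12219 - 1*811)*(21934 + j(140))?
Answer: 249082272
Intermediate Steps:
(12219 - 1*811)*(21934 + j(140)) = (12219 - 1*811)*(21934 - 100) = (12219 - 811)*21834 = 11408*21834 = 249082272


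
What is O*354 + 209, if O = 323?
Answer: 114551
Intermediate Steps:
O*354 + 209 = 323*354 + 209 = 114342 + 209 = 114551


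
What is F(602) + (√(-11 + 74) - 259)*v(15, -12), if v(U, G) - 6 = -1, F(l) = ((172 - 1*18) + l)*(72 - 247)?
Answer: -133595 + 15*√7 ≈ -1.3356e+5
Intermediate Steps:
F(l) = -26950 - 175*l (F(l) = ((172 - 18) + l)*(-175) = (154 + l)*(-175) = -26950 - 175*l)
v(U, G) = 5 (v(U, G) = 6 - 1 = 5)
F(602) + (√(-11 + 74) - 259)*v(15, -12) = (-26950 - 175*602) + (√(-11 + 74) - 259)*5 = (-26950 - 105350) + (√63 - 259)*5 = -132300 + (3*√7 - 259)*5 = -132300 + (-259 + 3*√7)*5 = -132300 + (-1295 + 15*√7) = -133595 + 15*√7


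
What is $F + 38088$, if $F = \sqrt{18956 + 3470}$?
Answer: $38088 + \sqrt{22426} \approx 38238.0$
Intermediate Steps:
$F = \sqrt{22426} \approx 149.75$
$F + 38088 = \sqrt{22426} + 38088 = 38088 + \sqrt{22426}$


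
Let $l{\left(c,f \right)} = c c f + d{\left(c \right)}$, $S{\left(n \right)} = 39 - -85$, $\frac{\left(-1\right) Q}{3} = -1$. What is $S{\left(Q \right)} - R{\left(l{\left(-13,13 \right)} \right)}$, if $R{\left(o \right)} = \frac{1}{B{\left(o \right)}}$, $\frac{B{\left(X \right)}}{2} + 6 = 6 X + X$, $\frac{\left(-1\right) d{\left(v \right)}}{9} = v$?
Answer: $\frac{4015615}{32384} \approx 124.0$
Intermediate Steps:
$Q = 3$ ($Q = \left(-3\right) \left(-1\right) = 3$)
$d{\left(v \right)} = - 9 v$
$S{\left(n \right)} = 124$ ($S{\left(n \right)} = 39 + 85 = 124$)
$B{\left(X \right)} = -12 + 14 X$ ($B{\left(X \right)} = -12 + 2 \left(6 X + X\right) = -12 + 2 \cdot 7 X = -12 + 14 X$)
$l{\left(c,f \right)} = - 9 c + f c^{2}$ ($l{\left(c,f \right)} = c c f - 9 c = c^{2} f - 9 c = f c^{2} - 9 c = - 9 c + f c^{2}$)
$R{\left(o \right)} = \frac{1}{-12 + 14 o}$
$S{\left(Q \right)} - R{\left(l{\left(-13,13 \right)} \right)} = 124 - \frac{1}{2 \left(-6 + 7 \left(- 13 \left(-9 - 169\right)\right)\right)} = 124 - \frac{1}{2 \left(-6 + 7 \left(\left(-13\right) \left(-178\right)\right)\right)} = 124 - \frac{1}{2 \left(-6 + 7 \cdot 2314\right)} = 124 - \frac{1}{2 \left(-6 + 16198\right)} = 124 - \frac{1}{2 \cdot 16192} = 124 - \frac{1}{2} \cdot \frac{1}{16192} = 124 - \frac{1}{32384} = \frac{4015615}{32384}$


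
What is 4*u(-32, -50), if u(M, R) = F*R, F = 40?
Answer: -8000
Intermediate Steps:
u(M, R) = 40*R
4*u(-32, -50) = 4*(40*(-50)) = 4*(-2000) = -8000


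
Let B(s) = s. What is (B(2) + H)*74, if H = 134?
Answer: 10064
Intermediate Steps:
(B(2) + H)*74 = (2 + 134)*74 = 136*74 = 10064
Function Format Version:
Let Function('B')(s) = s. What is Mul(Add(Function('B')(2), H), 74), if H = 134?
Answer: 10064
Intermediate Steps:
Mul(Add(Function('B')(2), H), 74) = Mul(Add(2, 134), 74) = Mul(136, 74) = 10064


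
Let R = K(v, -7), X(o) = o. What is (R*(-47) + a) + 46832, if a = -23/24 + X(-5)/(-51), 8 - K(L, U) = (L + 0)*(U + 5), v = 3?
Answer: 6279547/136 ≈ 46173.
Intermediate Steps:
K(L, U) = 8 - L*(5 + U) (K(L, U) = 8 - (L + 0)*(U + 5) = 8 - L*(5 + U))
a = -117/136 (a = -23/24 - 5/(-51) = -23*1/24 - 5*(-1/51) = -23/24 + 5/51 = -117/136 ≈ -0.86029)
R = 14 (R = 8 - 5*3 - 1*3*(-7) = 8 - 15 + 21 = 14)
(R*(-47) + a) + 46832 = (14*(-47) - 117/136) + 46832 = (-658 - 117/136) + 46832 = -89605/136 + 46832 = 6279547/136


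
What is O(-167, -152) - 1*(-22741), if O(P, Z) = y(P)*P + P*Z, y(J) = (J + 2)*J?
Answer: -4553560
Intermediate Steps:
y(J) = J*(2 + J) (y(J) = (2 + J)*J = J*(2 + J))
O(P, Z) = P*Z + P²*(2 + P) (O(P, Z) = (P*(2 + P))*P + P*Z = P²*(2 + P) + P*Z = P*Z + P²*(2 + P))
O(-167, -152) - 1*(-22741) = -167*(-152 - 167*(2 - 167)) - 1*(-22741) = -167*(-152 - 167*(-165)) + 22741 = -167*(-152 + 27555) + 22741 = -167*27403 + 22741 = -4576301 + 22741 = -4553560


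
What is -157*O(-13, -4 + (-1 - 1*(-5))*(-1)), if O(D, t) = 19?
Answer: -2983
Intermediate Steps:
-157*O(-13, -4 + (-1 - 1*(-5))*(-1)) = -157*19 = -2983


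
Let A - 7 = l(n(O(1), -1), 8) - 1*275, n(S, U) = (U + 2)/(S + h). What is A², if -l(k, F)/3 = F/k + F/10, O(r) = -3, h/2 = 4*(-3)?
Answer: 3564544/25 ≈ 1.4258e+5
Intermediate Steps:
h = -24 (h = 2*(4*(-3)) = 2*(-12) = -24)
n(S, U) = (2 + U)/(-24 + S) (n(S, U) = (U + 2)/(S - 24) = (2 + U)/(-24 + S))
l(k, F) = -3*F/10 - 3*F/k (l(k, F) = -3*(F/k + F/10) = -3*(F/10 + F/k) = -3*F/10 - 3*F/k)
A = 1888/5 (A = 7 + (-3/10*8*(10 + (2 - 1)/(-24 - 3))/(2 - 1)/(-24 - 3) - 1*275) = 7 + (-3/10*8*(10 + 1/(-27))/1/(-27) - 275) = 7 + (-3/10*8*(10 - 1/27*1)/(-1/27*1) - 275) = 7 + (-3/10*8*(10 - 1/27)/(-1/27) - 275) = 7 + (-3/10*8*(-27)*269/27 - 275) = 7 + (3228/5 - 275) = 7 + 1853/5 = 1888/5 ≈ 377.60)
A² = (1888/5)² = 3564544/25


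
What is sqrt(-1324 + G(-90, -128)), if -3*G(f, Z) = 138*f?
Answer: 16*sqrt(11) ≈ 53.066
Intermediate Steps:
G(f, Z) = -46*f
sqrt(-1324 + G(-90, -128)) = sqrt(-1324 - 46*(-90)) = sqrt(-1324 + 4140) = sqrt(2816) = 16*sqrt(11)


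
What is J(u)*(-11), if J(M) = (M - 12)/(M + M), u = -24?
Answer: -33/4 ≈ -8.2500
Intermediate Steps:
J(M) = (-12 + M)/(2*M) (J(M) = (-12 + M)/((2*M)) = (-12 + M)*(1/(2*M)) = (-12 + M)/(2*M))
J(u)*(-11) = ((½)*(-12 - 24)/(-24))*(-11) = ((½)*(-1/24)*(-36))*(-11) = (¾)*(-11) = -33/4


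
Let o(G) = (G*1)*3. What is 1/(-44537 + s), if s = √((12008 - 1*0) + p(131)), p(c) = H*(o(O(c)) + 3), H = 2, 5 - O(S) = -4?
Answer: -44537/1983532301 - 2*√3017/1983532301 ≈ -2.2509e-5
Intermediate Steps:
O(S) = 9 (O(S) = 5 - 1*(-4) = 5 + 4 = 9)
o(G) = 3*G (o(G) = G*3 = 3*G)
p(c) = 60 (p(c) = 2*(3*9 + 3) = 2*(27 + 3) = 2*30 = 60)
s = 2*√3017 (s = √((12008 - 1*0) + 60) = √((12008 + 0) + 60) = √(12008 + 60) = √12068 = 2*√3017 ≈ 109.85)
1/(-44537 + s) = 1/(-44537 + 2*√3017)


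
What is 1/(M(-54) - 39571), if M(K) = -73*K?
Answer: -1/35629 ≈ -2.8067e-5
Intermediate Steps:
1/(M(-54) - 39571) = 1/(-73*(-54) - 39571) = 1/(3942 - 39571) = 1/(-35629) = -1/35629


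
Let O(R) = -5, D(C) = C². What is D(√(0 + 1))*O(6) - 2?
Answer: -7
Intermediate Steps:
D(√(0 + 1))*O(6) - 2 = (√(0 + 1))²*(-5) - 2 = (√1)²*(-5) - 2 = 1²*(-5) - 2 = 1*(-5) - 2 = -5 - 2 = -7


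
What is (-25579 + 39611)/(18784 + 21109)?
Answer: 14032/39893 ≈ 0.35174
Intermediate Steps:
(-25579 + 39611)/(18784 + 21109) = 14032/39893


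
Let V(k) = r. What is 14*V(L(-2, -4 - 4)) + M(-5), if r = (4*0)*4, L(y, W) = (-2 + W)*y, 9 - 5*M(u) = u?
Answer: 14/5 ≈ 2.8000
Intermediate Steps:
M(u) = 9/5 - u/5
L(y, W) = y*(-2 + W)
r = 0 (r = 0*4 = 0)
V(k) = 0
14*V(L(-2, -4 - 4)) + M(-5) = 14*0 + (9/5 - 1/5*(-5)) = 0 + (9/5 + 1) = 0 + 14/5 = 14/5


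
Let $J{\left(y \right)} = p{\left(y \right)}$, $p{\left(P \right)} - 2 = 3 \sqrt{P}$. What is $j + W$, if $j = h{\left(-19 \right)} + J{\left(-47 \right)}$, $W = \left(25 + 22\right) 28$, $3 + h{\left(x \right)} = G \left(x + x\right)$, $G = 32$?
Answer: $99 + 3 i \sqrt{47} \approx 99.0 + 20.567 i$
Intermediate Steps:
$h{\left(x \right)} = -3 + 64 x$ ($h{\left(x \right)} = -3 + 32 \left(x + x\right) = -3 + 32 \cdot 2 x = -3 + 64 x$)
$p{\left(P \right)} = 2 + 3 \sqrt{P}$
$J{\left(y \right)} = 2 + 3 \sqrt{y}$
$W = 1316$ ($W = 47 \cdot 28 = 1316$)
$j = -1217 + 3 i \sqrt{47}$ ($j = \left(-3 + 64 \left(-19\right)\right) + \left(2 + 3 \sqrt{-47}\right) = \left(-3 - 1216\right) + \left(2 + 3 i \sqrt{47}\right) = -1219 + \left(2 + 3 i \sqrt{47}\right) = -1217 + 3 i \sqrt{47} \approx -1217.0 + 20.567 i$)
$j + W = \left(-1217 + 3 i \sqrt{47}\right) + 1316 = 99 + 3 i \sqrt{47}$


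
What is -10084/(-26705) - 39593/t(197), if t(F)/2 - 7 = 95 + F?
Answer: -1051300833/15969590 ≈ -65.831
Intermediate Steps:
t(F) = 204 + 2*F (t(F) = 14 + 2*(95 + F) = 14 + (190 + 2*F) = 204 + 2*F)
-10084/(-26705) - 39593/t(197) = -10084/(-26705) - 39593/(204 + 2*197) = -10084*(-1/26705) - 39593/(204 + 394) = 10084/26705 - 39593/598 = -1051300833/15969590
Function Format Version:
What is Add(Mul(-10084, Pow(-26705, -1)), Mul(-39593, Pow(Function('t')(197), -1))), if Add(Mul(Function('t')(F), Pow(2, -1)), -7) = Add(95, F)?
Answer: Rational(-1051300833, 15969590) ≈ -65.831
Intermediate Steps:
Function('t')(F) = Add(204, Mul(2, F)) (Function('t')(F) = Add(14, Mul(2, Add(95, F))) = Add(14, Add(190, Mul(2, F))) = Add(204, Mul(2, F)))
Add(Mul(-10084, Pow(-26705, -1)), Mul(-39593, Pow(Function('t')(197), -1))) = Add(Mul(-10084, Pow(-26705, -1)), Mul(-39593, Pow(Add(204, Mul(2, 197)), -1))) = Add(Mul(-10084, Rational(-1, 26705)), Mul(-39593, Pow(Add(204, 394), -1))) = Add(Rational(10084, 26705), Mul(-39593, Pow(598, -1))) = Add(Rational(10084, 26705), Mul(-39593, Rational(1, 598))) = Add(Rational(10084, 26705), Rational(-39593, 598)) = Rational(-1051300833, 15969590)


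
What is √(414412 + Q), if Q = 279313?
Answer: 5*√27749 ≈ 832.90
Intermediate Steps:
√(414412 + Q) = √(414412 + 279313) = √693725 = 5*√27749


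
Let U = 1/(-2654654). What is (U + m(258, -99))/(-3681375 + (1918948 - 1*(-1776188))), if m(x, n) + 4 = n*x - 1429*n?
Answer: 102580254983/12176897898 ≈ 8.4242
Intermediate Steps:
m(x, n) = -4 - 1429*n + n*x (m(x, n) = -4 + (n*x - 1429*n) = -4 + (-1429*n + n*x) = -4 - 1429*n + n*x)
U = -1/2654654 ≈ -3.7670e-7
(U + m(258, -99))/(-3681375 + (1918948 - 1*(-1776188))) = (-1/2654654 + (-4 - 1429*(-99) - 99*258))/(-3681375 + (1918948 - 1*(-1776188))) = (-1/2654654 + (-4 + 141471 - 25542))/(-3681375 + (1918948 + 1776188)) = (-1/2654654 + 115925)/(-3681375 + 3695136) = (307740764949/2654654)/13761 = (307740764949/2654654)*(1/13761) = 102580254983/12176897898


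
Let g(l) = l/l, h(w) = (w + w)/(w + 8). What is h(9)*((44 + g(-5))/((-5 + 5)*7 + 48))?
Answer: 135/136 ≈ 0.99265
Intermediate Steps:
h(w) = 2*w/(8 + w) (h(w) = (2*w)/(8 + w) = 2*w/(8 + w))
g(l) = 1
h(9)*((44 + g(-5))/((-5 + 5)*7 + 48)) = (2*9/(8 + 9))*((44 + 1)/((-5 + 5)*7 + 48)) = (2*9/17)*(45/(0*7 + 48)) = (2*9*(1/17))*(45/(0 + 48)) = 18*(45/48)/17 = 18*(45*(1/48))/17 = (18/17)*(15/16) = 135/136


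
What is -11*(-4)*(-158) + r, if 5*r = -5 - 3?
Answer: -34768/5 ≈ -6953.6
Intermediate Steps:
r = -8/5 (r = (-5 - 3)/5 = (⅕)*(-8) = -8/5 ≈ -1.6000)
-11*(-4)*(-158) + r = -11*(-4)*(-158) - 8/5 = 44*(-158) - 8/5 = -6952 - 8/5 = -34768/5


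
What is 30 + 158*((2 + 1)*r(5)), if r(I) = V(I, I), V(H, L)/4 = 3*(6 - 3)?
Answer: 17094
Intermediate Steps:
V(H, L) = 36 (V(H, L) = 4*(3*(6 - 3)) = 4*(3*3) = 4*9 = 36)
r(I) = 36
30 + 158*((2 + 1)*r(5)) = 30 + 158*((2 + 1)*36) = 30 + 158*(3*36) = 30 + 158*108 = 30 + 17064 = 17094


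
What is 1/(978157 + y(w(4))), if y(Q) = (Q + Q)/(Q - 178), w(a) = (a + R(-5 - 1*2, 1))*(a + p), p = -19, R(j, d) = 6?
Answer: 82/80208949 ≈ 1.0223e-6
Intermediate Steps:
w(a) = (-19 + a)*(6 + a) (w(a) = (a + 6)*(a - 19) = (6 + a)*(-19 + a) = (-19 + a)*(6 + a))
y(Q) = 2*Q/(-178 + Q) (y(Q) = (2*Q)/(-178 + Q) = 2*Q/(-178 + Q))
1/(978157 + y(w(4))) = 1/(978157 + 2*(-114 + 4² - 13*4)/(-178 + (-114 + 4² - 13*4))) = 1/(978157 + 2*(-114 + 16 - 52)/(-178 + (-114 + 16 - 52))) = 1/(978157 + 2*(-150)/(-178 - 150)) = 1/(978157 + 2*(-150)/(-328)) = 1/(978157 + 2*(-150)*(-1/328)) = 1/(978157 + 75/82) = 1/(80208949/82) = 82/80208949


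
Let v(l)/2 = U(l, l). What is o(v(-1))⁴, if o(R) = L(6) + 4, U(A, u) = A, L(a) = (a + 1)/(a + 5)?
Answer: 6765201/14641 ≈ 462.07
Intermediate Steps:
L(a) = (1 + a)/(5 + a)
v(l) = 2*l
o(R) = 51/11 (o(R) = (1 + 6)/(5 + 6) + 4 = 7/11 + 4 = 51/11)
o(v(-1))⁴ = (51/11)⁴ = 6765201/14641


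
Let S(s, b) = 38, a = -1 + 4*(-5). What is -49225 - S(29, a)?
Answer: -49263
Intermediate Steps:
a = -21 (a = -1 - 20 = -21)
-49225 - S(29, a) = -49225 - 1*38 = -49225 - 38 = -49263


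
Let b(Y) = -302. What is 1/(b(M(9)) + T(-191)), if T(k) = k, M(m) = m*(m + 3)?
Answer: -1/493 ≈ -0.0020284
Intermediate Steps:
M(m) = m*(3 + m)
1/(b(M(9)) + T(-191)) = 1/(-302 - 191) = 1/(-493) = -1/493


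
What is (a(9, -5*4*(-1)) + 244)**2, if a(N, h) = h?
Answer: 69696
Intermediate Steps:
(a(9, -5*4*(-1)) + 244)**2 = (-5*4*(-1) + 244)**2 = (-20*(-1) + 244)**2 = (20 + 244)**2 = 264**2 = 69696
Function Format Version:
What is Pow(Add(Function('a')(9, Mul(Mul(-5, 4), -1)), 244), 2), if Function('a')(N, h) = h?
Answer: 69696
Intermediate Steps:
Pow(Add(Function('a')(9, Mul(Mul(-5, 4), -1)), 244), 2) = Pow(Add(Mul(Mul(-5, 4), -1), 244), 2) = Pow(Add(Mul(-20, -1), 244), 2) = Pow(Add(20, 244), 2) = Pow(264, 2) = 69696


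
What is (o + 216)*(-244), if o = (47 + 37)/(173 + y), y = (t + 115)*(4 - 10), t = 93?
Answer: -56636304/1075 ≈ -52685.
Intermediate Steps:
y = -1248 (y = (93 + 115)*(4 - 10) = 208*(-6) = -1248)
o = -84/1075 (o = (47 + 37)/(173 - 1248) = 84/(-1075) = 84*(-1/1075) = -84/1075 ≈ -0.078140)
(o + 216)*(-244) = (-84/1075 + 216)*(-244) = (232116/1075)*(-244) = -56636304/1075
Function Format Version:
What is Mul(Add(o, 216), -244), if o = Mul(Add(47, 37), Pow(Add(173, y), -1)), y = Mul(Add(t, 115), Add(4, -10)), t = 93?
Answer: Rational(-56636304, 1075) ≈ -52685.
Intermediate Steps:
y = -1248 (y = Mul(Add(93, 115), Add(4, -10)) = Mul(208, -6) = -1248)
o = Rational(-84, 1075) (o = Mul(Add(47, 37), Pow(Add(173, -1248), -1)) = Mul(84, Pow(-1075, -1)) = Mul(84, Rational(-1, 1075)) = Rational(-84, 1075) ≈ -0.078140)
Mul(Add(o, 216), -244) = Mul(Add(Rational(-84, 1075), 216), -244) = Mul(Rational(232116, 1075), -244) = Rational(-56636304, 1075)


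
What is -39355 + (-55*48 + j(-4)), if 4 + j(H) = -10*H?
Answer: -41959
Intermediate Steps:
j(H) = -4 - 10*H
-39355 + (-55*48 + j(-4)) = -39355 + (-55*48 + (-4 - 10*(-4))) = -39355 + (-2640 + (-4 + 40)) = -39355 + (-2640 + 36) = -39355 - 2604 = -41959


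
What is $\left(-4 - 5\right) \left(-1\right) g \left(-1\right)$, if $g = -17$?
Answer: $153$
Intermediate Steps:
$\left(-4 - 5\right) \left(-1\right) g \left(-1\right) = \left(-4 - 5\right) \left(-1\right) \left(\left(-17\right) \left(-1\right)\right) = \left(-9\right) \left(-1\right) 17 = 9 \cdot 17 = 153$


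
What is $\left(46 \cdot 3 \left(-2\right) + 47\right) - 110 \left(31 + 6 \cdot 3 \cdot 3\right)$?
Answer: $-9579$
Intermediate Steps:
$\left(46 \cdot 3 \left(-2\right) + 47\right) - 110 \left(31 + 6 \cdot 3 \cdot 3\right) = \left(46 \left(-6\right) + 47\right) - 110 \left(31 + 18 \cdot 3\right) = \left(-276 + 47\right) - 110 \left(31 + 54\right) = -229 - 9350 = -9579$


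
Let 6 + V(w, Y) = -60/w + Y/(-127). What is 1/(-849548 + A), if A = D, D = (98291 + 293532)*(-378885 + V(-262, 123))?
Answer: -16637/2469918165899086 ≈ -6.7358e-12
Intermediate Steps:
V(w, Y) = -6 - 60/w - Y/127 (V(w, Y) = -6 + (-60/w + Y/(-127)) = -6 + (-60/w + Y*(-1/127)) = -6 + (-60/w - Y/127) = -6 - 60/w - Y/127)
D = -2469904031969010/16637 (D = (98291 + 293532)*(-378885 + (-6 - 60/(-262) - 1/127*123)) = 391823*(-378885 + (-6 - 60*(-1/262) - 123/127)) = 391823*(-378885 + (-6 + 30/131 - 123/127)) = 391823*(-378885 - 112125/16637) = 391823*(-6303621870/16637) = -2469904031969010/16637 ≈ -1.4846e+11)
A = -2469904031969010/16637 ≈ -1.4846e+11
1/(-849548 + A) = 1/(-849548 - 2469904031969010/16637) = 1/(-2469918165899086/16637) = -16637/2469918165899086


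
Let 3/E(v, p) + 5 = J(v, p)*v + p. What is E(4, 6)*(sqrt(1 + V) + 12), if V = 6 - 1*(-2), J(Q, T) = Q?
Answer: 45/17 ≈ 2.6471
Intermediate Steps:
V = 8 (V = 6 + 2 = 8)
E(v, p) = 3/(-5 + p + v**2) (E(v, p) = 3/(-5 + (v*v + p)) = 3/(-5 + (v**2 + p)) = 3/(-5 + (p + v**2)) = 3/(-5 + p + v**2))
E(4, 6)*(sqrt(1 + V) + 12) = (3/(-5 + 6 + 4**2))*(sqrt(1 + 8) + 12) = (3/(-5 + 6 + 16))*(sqrt(9) + 12) = (3/17)*(3 + 12) = (3*(1/17))*15 = (3/17)*15 = 45/17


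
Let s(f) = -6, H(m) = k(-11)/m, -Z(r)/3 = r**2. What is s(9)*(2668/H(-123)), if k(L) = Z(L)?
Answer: -656328/121 ≈ -5424.2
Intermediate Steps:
Z(r) = -3*r**2
k(L) = -3*L**2
H(m) = -363/m (H(m) = (-3*(-11)**2)/m = (-3*121)/m = -363/m)
s(9)*(2668/H(-123)) = -16008/((-363/(-123))) = -16008/((-363*(-1/123))) = -16008/121/41 = -16008*41/121 = -6*109388/121 = -656328/121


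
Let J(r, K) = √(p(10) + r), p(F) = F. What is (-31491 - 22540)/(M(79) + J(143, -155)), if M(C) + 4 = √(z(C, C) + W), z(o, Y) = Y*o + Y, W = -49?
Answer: -54031/(-4 + √6271 + 3*√17) ≈ -617.08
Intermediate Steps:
z(o, Y) = Y + Y*o
M(C) = -4 + √(-49 + C*(1 + C)) (M(C) = -4 + √(C*(1 + C) - 49) = -4 + √(-49 + C*(1 + C)))
J(r, K) = √(10 + r)
(-31491 - 22540)/(M(79) + J(143, -155)) = (-31491 - 22540)/((-4 + √(-49 + 79*(1 + 79))) + √(10 + 143)) = -54031/((-4 + √(-49 + 79*80)) + √153) = -54031/((-4 + √(-49 + 6320)) + 3*√17) = -54031/((-4 + √6271) + 3*√17) = -54031/(-4 + √6271 + 3*√17)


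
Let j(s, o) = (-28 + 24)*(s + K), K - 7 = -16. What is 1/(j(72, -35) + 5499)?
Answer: 1/5247 ≈ 0.00019059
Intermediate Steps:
K = -9 (K = 7 - 16 = -9)
j(s, o) = 36 - 4*s (j(s, o) = (-28 + 24)*(s - 9) = -4*(-9 + s) = 36 - 4*s)
1/(j(72, -35) + 5499) = 1/((36 - 4*72) + 5499) = 1/((36 - 288) + 5499) = 1/(-252 + 5499) = 1/5247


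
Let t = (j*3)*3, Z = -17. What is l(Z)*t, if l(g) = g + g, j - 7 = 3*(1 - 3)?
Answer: -306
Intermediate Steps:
j = 1 (j = 7 + 3*(1 - 3) = 7 + 3*(-2) = 7 - 6 = 1)
l(g) = 2*g
t = 9 (t = (1*3)*3 = 3*3 = 9)
l(Z)*t = (2*(-17))*9 = -34*9 = -306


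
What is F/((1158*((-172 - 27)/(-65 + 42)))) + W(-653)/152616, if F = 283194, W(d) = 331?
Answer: 165689132149/5861522712 ≈ 28.267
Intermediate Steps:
F/((1158*((-172 - 27)/(-65 + 42)))) + W(-653)/152616 = 283194/((1158*((-172 - 27)/(-65 + 42)))) + 331/152616 = 283194/((1158*(-199/(-23)))) + 331*(1/152616) = 283194/((1158*(-199*(-1/23)))) + 331/152616 = 283194/((1158*(199/23))) + 331/152616 = 283194/(230442/23) + 331/152616 = 283194*(23/230442) + 331/152616 = 1085577/38407 + 331/152616 = 165689132149/5861522712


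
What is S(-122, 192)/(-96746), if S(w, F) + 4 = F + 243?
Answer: -431/96746 ≈ -0.0044550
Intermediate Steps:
S(w, F) = 239 + F (S(w, F) = -4 + (F + 243) = -4 + (243 + F) = 239 + F)
S(-122, 192)/(-96746) = (239 + 192)/(-96746) = 431*(-1/96746) = -431/96746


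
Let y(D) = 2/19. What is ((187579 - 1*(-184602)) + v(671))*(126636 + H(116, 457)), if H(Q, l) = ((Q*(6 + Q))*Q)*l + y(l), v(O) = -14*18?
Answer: 5302478962555318/19 ≈ 2.7908e+14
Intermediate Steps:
y(D) = 2/19 (y(D) = 2*(1/19) = 2/19)
v(O) = -252
H(Q, l) = 2/19 + l*Q²*(6 + Q) (H(Q, l) = ((Q*(6 + Q))*Q)*l + 2/19 = (Q²*(6 + Q))*l + 2/19 = l*Q²*(6 + Q) + 2/19 = 2/19 + l*Q²*(6 + Q))
((187579 - 1*(-184602)) + v(671))*(126636 + H(116, 457)) = ((187579 - 1*(-184602)) - 252)*(126636 + (2/19 + 457*116³ + 6*457*116²)) = ((187579 + 184602) - 252)*(126636 + (2/19 + 457*1560896 + 6*457*13456)) = (372181 - 252)*(126636 + (2/19 + 713329472 + 36896352)) = 371929*(126636 + 14254290658/19) = 371929*(14256696742/19) = 5302478962555318/19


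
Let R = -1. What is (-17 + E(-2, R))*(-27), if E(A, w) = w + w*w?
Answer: 459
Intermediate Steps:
E(A, w) = w + w**2
(-17 + E(-2, R))*(-27) = (-17 - (1 - 1))*(-27) = (-17 - 1*0)*(-27) = (-17 + 0)*(-27) = -17*(-27) = 459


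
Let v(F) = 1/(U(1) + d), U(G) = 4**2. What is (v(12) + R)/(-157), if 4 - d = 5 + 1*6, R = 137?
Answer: -1234/1413 ≈ -0.87332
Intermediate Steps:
U(G) = 16
d = -7 (d = 4 - (5 + 1*6) = 4 - (5 + 6) = 4 - 1*11 = 4 - 11 = -7)
v(F) = 1/9 (v(F) = 1/(16 - 7) = 1/9)
(v(12) + R)/(-157) = (1/9 + 137)/(-157) = (1234/9)*(-1/157) = -1234/1413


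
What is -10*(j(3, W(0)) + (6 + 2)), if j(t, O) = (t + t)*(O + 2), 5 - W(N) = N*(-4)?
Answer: -500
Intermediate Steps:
W(N) = 5 + 4*N (W(N) = 5 - N*(-4) = 5 - (-4)*N = 5 + 4*N)
j(t, O) = 2*t*(2 + O) (j(t, O) = (2*t)*(2 + O) = 2*t*(2 + O))
-10*(j(3, W(0)) + (6 + 2)) = -10*(2*3*(2 + (5 + 4*0)) + (6 + 2)) = -10*(2*3*(2 + (5 + 0)) + 8) = -10*(2*3*(2 + 5) + 8) = -10*(2*3*7 + 8) = -10*(42 + 8) = -10*50 = -500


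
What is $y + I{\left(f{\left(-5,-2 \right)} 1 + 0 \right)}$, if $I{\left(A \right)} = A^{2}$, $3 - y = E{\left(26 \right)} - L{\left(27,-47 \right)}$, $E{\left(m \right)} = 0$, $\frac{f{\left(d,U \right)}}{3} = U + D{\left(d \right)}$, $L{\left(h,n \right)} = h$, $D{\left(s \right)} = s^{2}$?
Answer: $4791$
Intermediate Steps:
$f{\left(d,U \right)} = 3 U + 3 d^{2}$ ($f{\left(d,U \right)} = 3 \left(U + d^{2}\right) = 3 U + 3 d^{2}$)
$y = 30$ ($y = 3 - \left(0 - 27\right) = 3 - -27 = 3 + 27 = 30$)
$y + I{\left(f{\left(-5,-2 \right)} 1 + 0 \right)} = 30 + \left(\left(3 \left(-2\right) + 3 \left(-5\right)^{2}\right) 1 + 0\right)^{2} = 30 + \left(\left(-6 + 3 \cdot 25\right) 1 + 0\right)^{2} = 30 + \left(\left(-6 + 75\right) 1 + 0\right)^{2} = 30 + \left(69 \cdot 1 + 0\right)^{2} = 30 + \left(69 + 0\right)^{2} = 30 + 69^{2} = 30 + 4761 = 4791$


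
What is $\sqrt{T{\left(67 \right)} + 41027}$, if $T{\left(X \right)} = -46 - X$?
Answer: $3 \sqrt{4546} \approx 202.27$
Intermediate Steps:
$\sqrt{T{\left(67 \right)} + 41027} = \sqrt{\left(-46 - 67\right) + 41027} = \sqrt{-113 + 41027} = \sqrt{40914} = 3 \sqrt{4546}$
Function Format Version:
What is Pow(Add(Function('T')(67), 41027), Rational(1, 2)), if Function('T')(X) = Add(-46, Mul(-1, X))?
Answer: Mul(3, Pow(4546, Rational(1, 2))) ≈ 202.27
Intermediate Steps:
Pow(Add(Function('T')(67), 41027), Rational(1, 2)) = Pow(Add(Add(-46, Mul(-1, 67)), 41027), Rational(1, 2)) = Pow(Add(Add(-46, -67), 41027), Rational(1, 2)) = Pow(Add(-113, 41027), Rational(1, 2)) = Pow(40914, Rational(1, 2)) = Mul(3, Pow(4546, Rational(1, 2)))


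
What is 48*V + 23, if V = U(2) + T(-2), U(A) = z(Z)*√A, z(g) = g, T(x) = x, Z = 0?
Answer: -73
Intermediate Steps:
U(A) = 0 (U(A) = 0*√A = 0)
V = -2 (V = 0 - 2 = -2)
48*V + 23 = 48*(-2) + 23 = -96 + 23 = -73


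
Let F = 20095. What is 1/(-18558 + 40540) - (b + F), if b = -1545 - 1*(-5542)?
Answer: -529590343/21982 ≈ -24092.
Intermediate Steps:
b = 3997 (b = -1545 + 5542 = 3997)
1/(-18558 + 40540) - (b + F) = 1/(-18558 + 40540) - (3997 + 20095) = 1/21982 - 1*24092 = 1/21982 - 24092 = -529590343/21982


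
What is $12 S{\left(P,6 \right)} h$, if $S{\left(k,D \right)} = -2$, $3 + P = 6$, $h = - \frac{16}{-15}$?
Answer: $- \frac{128}{5} \approx -25.6$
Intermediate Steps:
$h = \frac{16}{15}$ ($h = \left(-16\right) \left(- \frac{1}{15}\right) = \frac{16}{15} \approx 1.0667$)
$P = 3$ ($P = -3 + 6 = 3$)
$12 S{\left(P,6 \right)} h = 12 \left(-2\right) \frac{16}{15} = \left(-24\right) \frac{16}{15} = - \frac{128}{5}$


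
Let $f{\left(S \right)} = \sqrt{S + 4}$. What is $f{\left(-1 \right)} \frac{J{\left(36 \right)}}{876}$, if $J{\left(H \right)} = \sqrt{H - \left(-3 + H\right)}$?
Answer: $\frac{1}{292} \approx 0.0034247$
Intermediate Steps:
$J{\left(H \right)} = \sqrt{3}$
$f{\left(S \right)} = \sqrt{4 + S}$
$f{\left(-1 \right)} \frac{J{\left(36 \right)}}{876} = \sqrt{4 - 1} \frac{\sqrt{3}}{876} = \sqrt{3} \sqrt{3} \cdot \frac{1}{876} = \sqrt{3} \frac{\sqrt{3}}{876} = \frac{1}{292}$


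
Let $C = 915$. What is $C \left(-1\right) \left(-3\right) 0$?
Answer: $0$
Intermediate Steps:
$C \left(-1\right) \left(-3\right) 0 = 915 \left(-1\right) \left(-3\right) 0 = 915 \cdot 3 \cdot 0 = 915 \cdot 0 = 0$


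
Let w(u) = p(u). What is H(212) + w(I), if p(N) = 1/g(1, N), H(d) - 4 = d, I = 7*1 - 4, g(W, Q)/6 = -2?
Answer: 2591/12 ≈ 215.92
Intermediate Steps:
g(W, Q) = -12 (g(W, Q) = 6*(-2) = -12)
I = 3 (I = 7 - 4 = 3)
H(d) = 4 + d
p(N) = -1/12 (p(N) = 1/(-12) = -1/12)
w(u) = -1/12
H(212) + w(I) = (4 + 212) - 1/12 = 216 - 1/12 = 2591/12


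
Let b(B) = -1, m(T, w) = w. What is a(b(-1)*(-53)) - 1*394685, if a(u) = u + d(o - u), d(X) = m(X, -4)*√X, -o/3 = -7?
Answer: -394632 - 16*I*√2 ≈ -3.9463e+5 - 22.627*I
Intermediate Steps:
o = 21 (o = -3*(-7) = 21)
d(X) = -4*√X
a(u) = u - 4*√(21 - u)
a(b(-1)*(-53)) - 1*394685 = (-1*(-53) - 4*√(21 - (-1)*(-53))) - 1*394685 = (53 - 4*√(21 - 1*53)) - 394685 = (53 - 4*√(21 - 53)) - 394685 = (53 - 16*I*√2) - 394685 = -394632 - 16*I*√2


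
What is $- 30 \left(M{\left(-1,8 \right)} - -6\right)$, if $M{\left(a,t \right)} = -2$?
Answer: $-120$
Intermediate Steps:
$- 30 \left(M{\left(-1,8 \right)} - -6\right) = - 30 \left(-2 - -6\right) = - 30 \left(-2 + 6\right) = \left(-30\right) 4 = -120$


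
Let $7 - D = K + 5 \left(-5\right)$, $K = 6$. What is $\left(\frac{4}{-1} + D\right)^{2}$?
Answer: $484$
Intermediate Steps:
$D = 26$ ($D = 7 - \left(6 + 5 \left(-5\right)\right) = 7 - \left(6 - 25\right) = 7 - -19 = 7 + 19 = 26$)
$\left(\frac{4}{-1} + D\right)^{2} = \left(\frac{4}{-1} + 26\right)^{2} = \left(4 \left(-1\right) + 26\right)^{2} = \left(-4 + 26\right)^{2} = 22^{2} = 484$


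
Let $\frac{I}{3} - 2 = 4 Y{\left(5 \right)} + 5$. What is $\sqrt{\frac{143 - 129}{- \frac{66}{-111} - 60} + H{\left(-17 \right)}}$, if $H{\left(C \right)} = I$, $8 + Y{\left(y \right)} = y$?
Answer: $\frac{2 i \sqrt{93886}}{157} \approx 3.9033 i$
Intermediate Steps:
$Y{\left(y \right)} = -8 + y$
$I = -15$ ($I = 6 + 3 \left(4 \left(-8 + 5\right) + 5\right) = 6 + 3 \left(4 \left(-3\right) + 5\right) = 6 + 3 \left(-12 + 5\right) = 6 + 3 \left(-7\right) = 6 - 21 = -15$)
$H{\left(C \right)} = -15$
$\sqrt{\frac{143 - 129}{- \frac{66}{-111} - 60} + H{\left(-17 \right)}} = \sqrt{\frac{143 - 129}{- \frac{66}{-111} - 60} - 15} = \sqrt{\frac{14}{\left(-66\right) \left(- \frac{1}{111}\right) - 60} - 15} = \sqrt{\frac{14}{\frac{22}{37} - 60} - 15} = \sqrt{\frac{14}{- \frac{2198}{37}} - 15} = \sqrt{14 \left(- \frac{37}{2198}\right) - 15} = \sqrt{- \frac{37}{157} - 15} = \sqrt{- \frac{2392}{157}} = \frac{2 i \sqrt{93886}}{157}$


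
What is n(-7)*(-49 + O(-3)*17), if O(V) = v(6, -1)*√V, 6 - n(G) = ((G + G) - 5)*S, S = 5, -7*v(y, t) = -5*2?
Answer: -4949 + 17170*I*√3/7 ≈ -4949.0 + 4248.5*I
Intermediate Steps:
v(y, t) = 10/7 (v(y, t) = -(-5)*2/7 = -⅐*(-10) = 10/7)
n(G) = 31 - 10*G (n(G) = 6 - ((G + G) - 5)*5 = 6 - (2*G - 5)*5 = 6 - (-5 + 2*G)*5 = 6 - (-25 + 10*G) = 6 + (25 - 10*G) = 31 - 10*G)
O(V) = 10*√V/7
n(-7)*(-49 + O(-3)*17) = (31 - 10*(-7))*(-49 + (10*√(-3)/7)*17) = (31 + 70)*(-49 + (10*(I*√3)/7)*17) = 101*(-49 + (10*I*√3/7)*17) = 101*(-49 + 170*I*√3/7) = -4949 + 17170*I*√3/7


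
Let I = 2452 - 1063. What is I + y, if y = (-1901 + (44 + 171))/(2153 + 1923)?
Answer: 2829939/2038 ≈ 1388.6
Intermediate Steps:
I = 1389
y = -843/2038 (y = (-1901 + 215)/4076 = -1686*1/4076 = -843/2038 ≈ -0.41364)
I + y = 1389 - 843/2038 = 2829939/2038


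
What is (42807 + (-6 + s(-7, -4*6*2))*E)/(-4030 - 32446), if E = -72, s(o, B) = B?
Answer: -4245/3316 ≈ -1.2802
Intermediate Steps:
(42807 + (-6 + s(-7, -4*6*2))*E)/(-4030 - 32446) = (42807 + (-6 - 4*6*2)*(-72))/(-4030 - 32446) = (42807 + (-6 - 24*2)*(-72))/(-36476) = (42807 + (-6 - 48)*(-72))*(-1/36476) = (42807 - 54*(-72))*(-1/36476) = (42807 + 3888)*(-1/36476) = 46695*(-1/36476) = -4245/3316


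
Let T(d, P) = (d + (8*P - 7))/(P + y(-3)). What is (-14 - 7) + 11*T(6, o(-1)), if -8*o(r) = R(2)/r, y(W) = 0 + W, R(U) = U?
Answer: -25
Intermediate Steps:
y(W) = W
o(r) = -1/(4*r)
T(d, P) = (-7 + d + 8*P)/(-3 + P) (T(d, P) = (d + (8*P - 7))/(P - 3) = (d + (-7 + 8*P))/(-3 + P) = (-7 + d + 8*P)/(-3 + P))
(-14 - 7) + 11*T(6, o(-1)) = (-14 - 7) + 11*((-7 + 6 + 8*(-¼/(-1)))/(-3 - ¼/(-1))) = -21 + 11*((-7 + 6 + 8*(-¼*(-1)))/(-3 - ¼*(-1))) = -21 + 11*((-7 + 6 + 8*(¼))/(-3 + ¼)) = -21 + 11*((-7 + 6 + 2)/(-11/4)) = -21 + 11*(-4/11*1) = -21 + 11*(-4/11) = -21 - 4 = -25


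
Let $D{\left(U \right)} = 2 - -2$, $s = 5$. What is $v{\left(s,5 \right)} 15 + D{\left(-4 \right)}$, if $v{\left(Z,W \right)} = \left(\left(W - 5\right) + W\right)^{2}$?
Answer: $379$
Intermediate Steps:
$v{\left(Z,W \right)} = \left(-5 + 2 W\right)^{2}$ ($v{\left(Z,W \right)} = \left(\left(-5 + W\right) + W\right)^{2} = \left(-5 + 2 W\right)^{2}$)
$D{\left(U \right)} = 4$ ($D{\left(U \right)} = 2 + 2 = 4$)
$v{\left(s,5 \right)} 15 + D{\left(-4 \right)} = \left(-5 + 2 \cdot 5\right)^{2} \cdot 15 + 4 = \left(-5 + 10\right)^{2} \cdot 15 + 4 = 5^{2} \cdot 15 + 4 = 25 \cdot 15 + 4 = 375 + 4 = 379$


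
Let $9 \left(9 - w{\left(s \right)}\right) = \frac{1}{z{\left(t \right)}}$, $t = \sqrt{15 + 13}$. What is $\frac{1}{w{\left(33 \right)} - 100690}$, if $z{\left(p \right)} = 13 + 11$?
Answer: $- \frac{216}{21747097} \approx -9.9324 \cdot 10^{-6}$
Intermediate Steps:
$t = 2 \sqrt{7}$ ($t = \sqrt{28} = 2 \sqrt{7} \approx 5.2915$)
$z{\left(p \right)} = 24$
$w{\left(s \right)} = \frac{1943}{216}$ ($w{\left(s \right)} = 9 - \frac{1}{9 \cdot 24} = 9 - \frac{1}{216} = \frac{1943}{216}$)
$\frac{1}{w{\left(33 \right)} - 100690} = \frac{1}{\frac{1943}{216} - 100690} = \frac{1}{- \frac{21747097}{216}} = - \frac{216}{21747097}$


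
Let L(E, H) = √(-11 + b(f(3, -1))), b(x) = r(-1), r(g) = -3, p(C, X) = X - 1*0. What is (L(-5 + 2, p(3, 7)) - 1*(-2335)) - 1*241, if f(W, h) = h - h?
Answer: 2094 + I*√14 ≈ 2094.0 + 3.7417*I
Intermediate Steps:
f(W, h) = 0
p(C, X) = X (p(C, X) = X + 0 = X)
b(x) = -3
L(E, H) = I*√14 (L(E, H) = √(-11 - 3) = √(-14) = I*√14)
(L(-5 + 2, p(3, 7)) - 1*(-2335)) - 1*241 = (I*√14 - 1*(-2335)) - 1*241 = (I*√14 + 2335) - 241 = (2335 + I*√14) - 241 = 2094 + I*√14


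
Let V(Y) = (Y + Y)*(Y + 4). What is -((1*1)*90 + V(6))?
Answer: -210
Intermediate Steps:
V(Y) = 2*Y*(4 + Y) (V(Y) = (2*Y)*(4 + Y) = 2*Y*(4 + Y))
-((1*1)*90 + V(6)) = -((1*1)*90 + 2*6*(4 + 6)) = -(1*90 + 2*6*10) = -(90 + 120) = -1*210 = -210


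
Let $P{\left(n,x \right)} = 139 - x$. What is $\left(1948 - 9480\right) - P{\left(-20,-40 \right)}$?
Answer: $-7711$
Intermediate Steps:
$\left(1948 - 9480\right) - P{\left(-20,-40 \right)} = \left(1948 - 9480\right) - \left(139 - -40\right) = \left(1948 - 9480\right) - \left(139 + 40\right) = -7532 - 179 = -7711$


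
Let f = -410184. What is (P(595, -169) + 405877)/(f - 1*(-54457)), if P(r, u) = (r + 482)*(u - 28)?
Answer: -193708/355727 ≈ -0.54454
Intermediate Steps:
P(r, u) = (-28 + u)*(482 + r) (P(r, u) = (482 + r)*(-28 + u) = (-28 + u)*(482 + r))
(P(595, -169) + 405877)/(f - 1*(-54457)) = ((-13496 - 28*595 + 482*(-169) + 595*(-169)) + 405877)/(-410184 - 1*(-54457)) = ((-13496 - 16660 - 81458 - 100555) + 405877)/(-410184 + 54457) = (-212169 + 405877)/(-355727) = 193708*(-1/355727) = -193708/355727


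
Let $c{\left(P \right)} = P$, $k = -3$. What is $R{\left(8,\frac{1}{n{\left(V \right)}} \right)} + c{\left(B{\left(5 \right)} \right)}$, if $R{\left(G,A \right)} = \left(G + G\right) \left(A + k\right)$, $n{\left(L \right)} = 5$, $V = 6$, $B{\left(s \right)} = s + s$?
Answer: $- \frac{174}{5} \approx -34.8$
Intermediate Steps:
$B{\left(s \right)} = 2 s$
$R{\left(G,A \right)} = 2 G \left(-3 + A\right)$ ($R{\left(G,A \right)} = \left(G + G\right) \left(A - 3\right) = 2 G \left(-3 + A\right)$)
$R{\left(8,\frac{1}{n{\left(V \right)}} \right)} + c{\left(B{\left(5 \right)} \right)} = 2 \cdot 8 \left(-3 + \frac{1}{5}\right) + 2 \cdot 5 = 2 \cdot 8 \left(-3 + \frac{1}{5}\right) + 10 = 2 \cdot 8 \left(- \frac{14}{5}\right) + 10 = - \frac{224}{5} + 10 = - \frac{174}{5}$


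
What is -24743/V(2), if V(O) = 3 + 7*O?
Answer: -24743/17 ≈ -1455.5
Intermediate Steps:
-24743/V(2) = -24743/(3 + 7*2) = -24743/(3 + 14) = -24743/17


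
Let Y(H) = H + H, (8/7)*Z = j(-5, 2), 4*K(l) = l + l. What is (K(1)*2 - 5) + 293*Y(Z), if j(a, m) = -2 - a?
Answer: 6137/4 ≈ 1534.3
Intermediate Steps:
K(l) = l/2 (K(l) = (l + l)/4 = (2*l)/4 = l/2)
Z = 21/8 (Z = 7*(-2 - 1*(-5))/8 = 7*(-2 + 5)/8 = (7/8)*3 = 21/8 ≈ 2.6250)
Y(H) = 2*H
(K(1)*2 - 5) + 293*Y(Z) = (((½)*1)*2 - 5) + 293*(2*(21/8)) = ((½)*2 - 5) + 293*(21/4) = (1 - 5) + 6153/4 = -4 + 6153/4 = 6137/4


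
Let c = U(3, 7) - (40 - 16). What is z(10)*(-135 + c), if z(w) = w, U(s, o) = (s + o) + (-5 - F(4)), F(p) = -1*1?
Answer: -1530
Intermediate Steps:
F(p) = -1
U(s, o) = -4 + o + s (U(s, o) = (s + o) + (-5 - 1*(-1)) = (o + s) + (-5 + 1) = (o + s) - 4 = -4 + o + s)
c = -18 (c = (-4 + 7 + 3) - (40 - 16) = 6 - 1*24 = 6 - 24 = -18)
z(10)*(-135 + c) = 10*(-135 - 18) = 10*(-153) = -1530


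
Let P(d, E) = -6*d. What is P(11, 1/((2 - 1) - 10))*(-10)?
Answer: 660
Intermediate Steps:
P(11, 1/((2 - 1) - 10))*(-10) = -6*11*(-10) = -66*(-10) = 660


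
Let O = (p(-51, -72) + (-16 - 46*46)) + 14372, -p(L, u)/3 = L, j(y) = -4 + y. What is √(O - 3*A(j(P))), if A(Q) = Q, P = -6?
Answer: √12423 ≈ 111.46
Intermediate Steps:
p(L, u) = -3*L
O = 12393 (O = (-3*(-51) + (-16 - 46*46)) + 14372 = (153 + (-16 - 2116)) + 14372 = (153 - 2132) + 14372 = -1979 + 14372 = 12393)
√(O - 3*A(j(P))) = √(12393 - 3*(-4 - 6)) = √(12393 - 3*(-10)) = √(12393 + 30) = √12423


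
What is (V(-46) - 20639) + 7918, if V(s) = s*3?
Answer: -12859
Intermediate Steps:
V(s) = 3*s
(V(-46) - 20639) + 7918 = (3*(-46) - 20639) + 7918 = (-138 - 20639) + 7918 = -20777 + 7918 = -12859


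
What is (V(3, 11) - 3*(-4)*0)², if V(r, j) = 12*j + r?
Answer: 18225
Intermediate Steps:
V(r, j) = r + 12*j
(V(3, 11) - 3*(-4)*0)² = ((3 + 12*11) - 3*(-4)*0)² = ((3 + 132) + 12*0)² = (135 + 0)² = 135² = 18225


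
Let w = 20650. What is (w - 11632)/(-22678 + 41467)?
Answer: 3006/6263 ≈ 0.47996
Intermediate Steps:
(w - 11632)/(-22678 + 41467) = (20650 - 11632)/(-22678 + 41467) = 9018/18789 = 9018*(1/18789) = 3006/6263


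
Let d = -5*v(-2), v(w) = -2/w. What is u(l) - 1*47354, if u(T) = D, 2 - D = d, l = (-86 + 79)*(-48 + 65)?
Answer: -47347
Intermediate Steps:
l = -119 (l = -7*17 = -119)
d = -5 (d = -(-10)/(-2) = -(-10)*(-1)/2 = -5*1 = -5)
D = 7 (D = 2 - 1*(-5) = 2 + 5 = 7)
u(T) = 7
u(l) - 1*47354 = 7 - 1*47354 = 7 - 47354 = -47347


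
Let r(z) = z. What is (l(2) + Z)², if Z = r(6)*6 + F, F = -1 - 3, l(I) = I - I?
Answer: 1024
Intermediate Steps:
l(I) = 0
F = -4
Z = 32 (Z = 6*6 - 4 = 36 - 4 = 32)
(l(2) + Z)² = (0 + 32)² = 32² = 1024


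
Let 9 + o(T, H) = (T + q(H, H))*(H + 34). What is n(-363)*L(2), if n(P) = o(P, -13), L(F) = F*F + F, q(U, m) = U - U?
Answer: -45792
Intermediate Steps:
q(U, m) = 0
L(F) = F + F² (L(F) = F² + F = F + F²)
o(T, H) = -9 + T*(34 + H) (o(T, H) = -9 + (T + 0)*(H + 34) = -9 + T*(34 + H))
n(P) = -9 + 21*P (n(P) = -9 + 34*P - 13*P = -9 + 21*P)
n(-363)*L(2) = (-9 + 21*(-363))*(2*(1 + 2)) = (-9 - 7623)*(2*3) = -7632*6 = -45792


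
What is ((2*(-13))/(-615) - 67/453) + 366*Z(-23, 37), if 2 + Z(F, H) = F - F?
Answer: -67986989/92865 ≈ -732.11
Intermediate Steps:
Z(F, H) = -2 (Z(F, H) = -2 + (F - F) = -2 + 0 = -2)
((2*(-13))/(-615) - 67/453) + 366*Z(-23, 37) = ((2*(-13))/(-615) - 67/453) + 366*(-2) = (-26*(-1/615) - 67*1/453) - 732 = (26/615 - 67/453) - 732 = -9809/92865 - 732 = -67986989/92865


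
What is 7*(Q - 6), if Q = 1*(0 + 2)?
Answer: -28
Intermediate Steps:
Q = 2 (Q = 1*2 = 2)
7*(Q - 6) = 7*(2 - 6) = 7*(-4) = -28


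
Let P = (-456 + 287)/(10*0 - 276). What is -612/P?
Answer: -168912/169 ≈ -999.48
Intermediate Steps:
P = 169/276 (P = -169/(0 - 276) = -169/(-276) = -169*(-1/276) = 169/276 ≈ 0.61232)
-612/P = -612/169/276 = -612*276/169 = -168912/169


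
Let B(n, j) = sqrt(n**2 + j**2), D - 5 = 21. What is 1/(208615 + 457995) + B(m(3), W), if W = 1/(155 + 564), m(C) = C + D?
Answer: 1/666610 + sqrt(434764202)/719 ≈ 29.000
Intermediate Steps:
D = 26 (D = 5 + 21 = 26)
m(C) = 26 + C (m(C) = C + 26 = 26 + C)
W = 1/719 ≈ 0.0013908
B(n, j) = sqrt(j**2 + n**2)
1/(208615 + 457995) + B(m(3), W) = 1/(208615 + 457995) + sqrt((1/719)**2 + (26 + 3)**2) = 1/666610 + sqrt(1/516961 + 29**2) = 1/666610 + sqrt(1/516961 + 841) = 1/666610 + sqrt(434764202/516961) = 1/666610 + sqrt(434764202)/719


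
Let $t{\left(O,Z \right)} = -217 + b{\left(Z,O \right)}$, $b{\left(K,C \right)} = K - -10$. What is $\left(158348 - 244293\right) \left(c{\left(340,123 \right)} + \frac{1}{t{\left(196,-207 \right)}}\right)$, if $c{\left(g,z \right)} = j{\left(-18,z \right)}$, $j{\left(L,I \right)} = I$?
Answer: $- \frac{4376405345}{414} \approx -1.0571 \cdot 10^{7}$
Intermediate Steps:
$b{\left(K,C \right)} = 10 + K$ ($b{\left(K,C \right)} = K + 10 = 10 + K$)
$t{\left(O,Z \right)} = -207 + Z$ ($t{\left(O,Z \right)} = -217 + \left(10 + Z\right) = -207 + Z$)
$c{\left(g,z \right)} = z$
$\left(158348 - 244293\right) \left(c{\left(340,123 \right)} + \frac{1}{t{\left(196,-207 \right)}}\right) = \left(158348 - 244293\right) \left(123 + \frac{1}{-207 - 207}\right) = - 85945 \left(123 + \frac{1}{-414}\right) = - 85945 \left(123 - \frac{1}{414}\right) = \left(-85945\right) \frac{50921}{414} = - \frac{4376405345}{414}$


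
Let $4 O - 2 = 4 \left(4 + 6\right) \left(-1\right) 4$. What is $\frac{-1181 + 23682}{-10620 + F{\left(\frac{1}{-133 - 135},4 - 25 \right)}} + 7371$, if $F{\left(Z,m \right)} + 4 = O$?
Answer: $\frac{157156315}{21327} \approx 7368.9$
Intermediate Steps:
$O = - \frac{79}{2}$ ($O = \frac{1}{2} + \frac{4 \left(4 + 6\right) \left(-1\right) 4}{4} = \frac{1}{2} + \frac{4 \cdot 10 \left(-1\right) 4}{4} = \frac{1}{2} + \frac{4 \left(-10\right) 4}{4} = \frac{1}{2} + \frac{\left(-40\right) 4}{4} = \frac{1}{2} + \frac{1}{4} \left(-160\right) = \frac{1}{2} - 40 = - \frac{79}{2} \approx -39.5$)
$F{\left(Z,m \right)} = - \frac{87}{2}$ ($F{\left(Z,m \right)} = -4 - \frac{79}{2} = - \frac{87}{2}$)
$\frac{-1181 + 23682}{-10620 + F{\left(\frac{1}{-133 - 135},4 - 25 \right)}} + 7371 = \frac{-1181 + 23682}{-10620 - \frac{87}{2}} + 7371 = \frac{22501}{- \frac{21327}{2}} + 7371 = 22501 \left(- \frac{2}{21327}\right) + 7371 = - \frac{45002}{21327} + 7371 = \frac{157156315}{21327}$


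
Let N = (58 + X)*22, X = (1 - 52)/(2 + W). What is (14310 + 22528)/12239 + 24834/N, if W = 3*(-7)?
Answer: 3354677951/155227237 ≈ 21.611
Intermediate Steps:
W = -21
X = 51/19 (X = (1 - 52)/(2 - 21) = -51/(-19) = -51*(-1/19) = 51/19 ≈ 2.6842)
N = 25366/19 (N = (58 + 51/19)*22 = (1153/19)*22 = 25366/19 ≈ 1335.1)
(14310 + 22528)/12239 + 24834/N = (14310 + 22528)/12239 + 24834/(25366/19) = 36838*(1/12239) + 24834*(19/25366) = 36838/12239 + 235923/12683 = 3354677951/155227237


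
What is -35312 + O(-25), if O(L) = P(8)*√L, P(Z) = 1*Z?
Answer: -35312 + 40*I ≈ -35312.0 + 40.0*I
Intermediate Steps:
P(Z) = Z
O(L) = 8*√L
-35312 + O(-25) = -35312 + 8*√(-25) = -35312 + 8*(5*I) = -35312 + 40*I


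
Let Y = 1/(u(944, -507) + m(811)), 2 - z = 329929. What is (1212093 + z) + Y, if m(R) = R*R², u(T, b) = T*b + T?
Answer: 470136314149123/532934067 ≈ 8.8217e+5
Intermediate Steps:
z = -329927 (z = 2 - 1*329929 = 2 - 329929 = -329927)
u(T, b) = T + T*b
m(R) = R³
Y = 1/532934067 (Y = 1/(944*(1 - 507) + 811³) = 1/(944*(-506) + 533411731) = 1/(-477664 + 533411731) = 1/532934067 ≈ 1.8764e-9)
(1212093 + z) + Y = (1212093 - 329927) + 1/532934067 = 882166 + 1/532934067 = 470136314149123/532934067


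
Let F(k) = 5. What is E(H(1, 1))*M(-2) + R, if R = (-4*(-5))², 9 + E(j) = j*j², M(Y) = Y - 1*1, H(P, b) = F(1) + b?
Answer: -221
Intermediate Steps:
H(P, b) = 5 + b
M(Y) = -1 + Y (M(Y) = Y - 1 = -1 + Y)
E(j) = -9 + j³ (E(j) = -9 + j*j² = -9 + j³)
R = 400 (R = 20² = 400)
E(H(1, 1))*M(-2) + R = (-9 + (5 + 1)³)*(-1 - 2) + 400 = (-9 + 6³)*(-3) + 400 = (-9 + 216)*(-3) + 400 = 207*(-3) + 400 = -621 + 400 = -221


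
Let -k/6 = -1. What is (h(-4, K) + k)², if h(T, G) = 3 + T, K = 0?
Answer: 25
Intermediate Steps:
k = 6 (k = -6*(-1) = 6)
(h(-4, K) + k)² = ((3 - 4) + 6)² = (-1 + 6)² = 5² = 25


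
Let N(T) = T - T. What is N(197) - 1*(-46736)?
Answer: 46736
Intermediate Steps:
N(T) = 0
N(197) - 1*(-46736) = 0 - 1*(-46736) = 0 + 46736 = 46736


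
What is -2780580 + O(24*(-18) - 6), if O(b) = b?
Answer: -2781018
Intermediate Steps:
-2780580 + O(24*(-18) - 6) = -2780580 + (24*(-18) - 6) = -2780580 + (-432 - 6) = -2780580 - 438 = -2781018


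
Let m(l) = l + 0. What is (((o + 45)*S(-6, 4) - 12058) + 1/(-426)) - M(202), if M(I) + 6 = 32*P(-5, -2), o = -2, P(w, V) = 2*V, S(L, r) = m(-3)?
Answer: -5134579/426 ≈ -12053.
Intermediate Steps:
m(l) = l
S(L, r) = -3
M(I) = -134 (M(I) = -6 + 32*(2*(-2)) = -6 + 32*(-4) = -6 - 128 = -134)
(((o + 45)*S(-6, 4) - 12058) + 1/(-426)) - M(202) = (((-2 + 45)*(-3) - 12058) + 1/(-426)) - 1*(-134) = ((43*(-3) - 12058) - 1/426) + 134 = ((-129 - 12058) - 1/426) + 134 = (-12187 - 1/426) + 134 = -5191663/426 + 134 = -5134579/426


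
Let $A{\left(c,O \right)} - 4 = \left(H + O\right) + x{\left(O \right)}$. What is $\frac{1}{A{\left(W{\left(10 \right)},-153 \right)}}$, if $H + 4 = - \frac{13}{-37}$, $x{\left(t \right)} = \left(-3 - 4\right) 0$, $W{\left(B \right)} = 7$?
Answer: $- \frac{37}{5648} \approx -0.006551$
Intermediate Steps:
$x{\left(t \right)} = 0$ ($x{\left(t \right)} = \left(-7\right) 0 = 0$)
$H = - \frac{135}{37}$ ($H = -4 - \frac{13}{-37} = -4 - - \frac{13}{37} = -4 + \frac{13}{37} = - \frac{135}{37} \approx -3.6486$)
$A{\left(c,O \right)} = \frac{13}{37} + O$ ($A{\left(c,O \right)} = 4 + \left(\left(- \frac{135}{37} + O\right) + 0\right) = 4 + \left(- \frac{135}{37} + O\right) = \frac{13}{37} + O$)
$\frac{1}{A{\left(W{\left(10 \right)},-153 \right)}} = \frac{1}{\frac{13}{37} - 153} = \frac{1}{- \frac{5648}{37}} = - \frac{37}{5648}$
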